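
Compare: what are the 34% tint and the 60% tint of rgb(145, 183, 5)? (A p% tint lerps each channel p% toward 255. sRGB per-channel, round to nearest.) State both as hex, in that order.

#B6CF5A, #D3E29B

34% tint:
  R: 145 + 0.34×(255−145) = 145 + 37.4 = 182.4 → 182
  G: 183 + 0.34×(255−183) = 183 + 24.48 = 207.48 → 207
  B: 5 + 85 = 90 → 90
  → #B6CF5A
60% tint:
  R: 145 + 0.6×(255−145) = 145 + 66 = 211 → 211
  G: 183 + 43.2 = 226.2 → 226
  B: 5 + 0.6×(255−5) = 5 + 150 = 155 → 155
  → #D3E29B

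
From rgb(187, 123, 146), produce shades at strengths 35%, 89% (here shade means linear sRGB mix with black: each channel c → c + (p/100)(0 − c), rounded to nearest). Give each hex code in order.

35%: (187 − 65.45 = 121.55→122, 123 − 43.05 = 79.95→80, 146 − 51.1 = 94.9→95) → #7A505F
89%: (187 − 166.43 = 20.57→21, 123 − 109.47 = 13.53→14, 146 − 129.94 = 16.06→16) → #150E10

#7A505F, #150E10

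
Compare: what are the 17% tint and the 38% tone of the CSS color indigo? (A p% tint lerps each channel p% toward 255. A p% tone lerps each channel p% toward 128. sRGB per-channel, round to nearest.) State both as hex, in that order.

#6a2b97, #5f3181

CSS indigo is rgb(75, 0, 130).
17% tint:
  R: 75 + 0.17×(255−75) = 75 + 30.6 = 105.6 → 106
  G: 0 + 0.17×(255−0) = 0 + 43.35 = 43.35 → 43
  B: 130 + 21.25 = 151.25 → 151
  → #6a2b97
38% tone:
  R: 75 + 0.38×(128−75) = 75 + 20.14 = 95.14 → 95
  G: 0 + 48.64 = 48.64 → 49
  B: 130 + 0.38×(128−130) = 130 − 0.76 = 129.24 → 129
  → #5f3181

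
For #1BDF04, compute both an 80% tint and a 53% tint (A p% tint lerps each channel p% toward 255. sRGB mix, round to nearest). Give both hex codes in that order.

#D1F9CD, #94F089

#1BDF04 is rgb(27, 223, 4).
80% tint:
  R: 27 + 182.4 = 209.4 → 209
  G: 223 + 25.6 = 248.6 → 249
  B: 4 + 0.8×(255−4) = 4 + 200.8 = 204.8 → 205
  → #D1F9CD
53% tint:
  R: 27 + 0.53×(255−27) = 27 + 120.84 = 147.84 → 148
  G: 223 + 16.96 = 239.96 → 240
  B: 4 + 0.53×(255−4) = 4 + 133.03 = 137.03 → 137
  → #94F089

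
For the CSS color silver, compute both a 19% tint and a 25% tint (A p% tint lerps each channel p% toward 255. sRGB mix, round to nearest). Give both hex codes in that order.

#CCCCCC, #D0D0D0

CSS silver is rgb(192, 192, 192).
19% tint:
  R: 192 + 0.19×(255−192) = 192 + 11.97 = 203.97 → 204
  G: 192 + 0.19×(255−192) = 192 + 11.97 = 203.97 → 204
  B: 192 + 11.97 = 203.97 → 204
  → #CCCCCC
25% tint:
  R: 192 + 0.25×(255−192) = 192 + 15.75 = 207.75 → 208
  G: 192 + 0.25×(255−192) = 192 + 15.75 = 207.75 → 208
  B: 192 + 0.25×(255−192) = 192 + 15.75 = 207.75 → 208
  → #D0D0D0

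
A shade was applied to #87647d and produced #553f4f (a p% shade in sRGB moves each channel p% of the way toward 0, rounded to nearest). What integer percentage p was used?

#87647d is rgb(135, 100, 125); #553f4f is rgb(85, 63, 79).
On the R channel (widest range): 85 ≈ 135 + (p/100)(0 − 135), so p ≈ 100×(85 − 135)/(0 − 135) = -5000/-135 = 37.04.
p = 37 reproduces all three channels after rounding.

37%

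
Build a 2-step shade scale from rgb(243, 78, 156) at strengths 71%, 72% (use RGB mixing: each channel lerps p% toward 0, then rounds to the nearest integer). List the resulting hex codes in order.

#46172D, #44162C

71%: (243 − 172.53 = 70.47→70, 78 − 55.38 = 22.62→23, 156 − 110.76 = 45.24→45) → #46172D
72%: (243 − 174.96 = 68.04→68, 78 − 56.16 = 21.84→22, 156 − 112.32 = 43.68→44) → #44162C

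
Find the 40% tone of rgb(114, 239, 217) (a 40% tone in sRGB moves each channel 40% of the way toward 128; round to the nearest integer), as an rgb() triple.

Per channel, c → c + 0.4(128 − c):
  R: 114 + 5.6 = 119.6 → 120
  G: 239 − 44.4 = 194.6 → 195
  B: 217 + 0.4×(128−217) = 217 − 35.6 = 181.4 → 181

rgb(120, 195, 181)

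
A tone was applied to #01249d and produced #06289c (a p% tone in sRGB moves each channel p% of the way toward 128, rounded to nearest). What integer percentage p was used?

4%

#01249d is rgb(1, 36, 157); #06289c is rgb(6, 40, 156).
On the R channel (widest range): 6 ≈ 1 + (p/100)(128 − 1), so p ≈ 100×(6 − 1)/(128 − 1) = 500/127 = 3.94.
p = 4 reproduces all three channels after rounding.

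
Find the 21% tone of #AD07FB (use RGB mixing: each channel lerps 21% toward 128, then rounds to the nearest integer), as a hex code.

#A420E1

#AD07FB is rgb(173, 7, 251).
A 21% tone moves each channel 21% toward 128:
  R: 173 − 9.45 = 163.55 → 164
  G: 7 + 25.41 = 32.41 → 32
  B: 251 − 25.83 = 225.17 → 225
rgb(164, 32, 225) = #A420E1.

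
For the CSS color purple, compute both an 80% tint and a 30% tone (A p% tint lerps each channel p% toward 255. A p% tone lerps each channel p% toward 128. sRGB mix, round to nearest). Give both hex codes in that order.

#E6CCE6, #802680

CSS purple is rgb(128, 0, 128).
80% tint:
  R: 128 + 0.8×(255−128) = 128 + 101.6 = 229.6 → 230
  G: 0 + 0.8×(255−0) = 0 + 204 = 204 → 204
  B: 128 + 101.6 = 229.6 → 230
  → #E6CCE6
30% tone:
  R: 128 + 0.3×(128−128) = 128 + 0 = 128 → 128
  G: 0 + 0.3×(128−0) = 0 + 38.4 = 38.4 → 38
  B: 128 + 0.3×(128−128) = 128 + 0 = 128 → 128
  → #802680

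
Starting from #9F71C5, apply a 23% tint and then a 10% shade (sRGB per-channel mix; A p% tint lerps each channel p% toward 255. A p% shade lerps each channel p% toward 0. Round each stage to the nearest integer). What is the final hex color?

#A383BD

#9F71C5 is rgb(159, 113, 197).
Per channel, c → c + 0.23(255 − c):
  R: 159 + 0.23×(255−159) = 159 + 22.08 = 181.08 → 181
  G: 113 + 0.23×(255−113) = 113 + 32.66 = 145.66 → 146
  B: 197 + 13.34 = 210.34 → 210
After the tint: rgb(181, 146, 210) = #B592D2.
Per channel, c → c + 0.1(0 − c):
  R: 181 + 0.1×(0−181) = 181 − 18.1 = 162.9 → 163
  G: 146 + 0.1×(0−146) = 146 − 14.6 = 131.4 → 131
  B: 210 − 21 = 189 → 189
rgb(163, 131, 189) = #A383BD.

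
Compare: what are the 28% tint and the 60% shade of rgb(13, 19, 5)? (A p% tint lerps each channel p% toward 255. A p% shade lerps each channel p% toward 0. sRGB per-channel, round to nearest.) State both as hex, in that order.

28% tint:
  R: 13 + 0.28×(255−13) = 13 + 67.76 = 80.76 → 81
  G: 19 + 0.28×(255−19) = 19 + 66.08 = 85.08 → 85
  B: 5 + 70 = 75 → 75
  → #51554b
60% shade:
  R: 13 − 7.8 = 5.2 → 5
  G: 19 + 0.6×(0−19) = 19 − 11.4 = 7.6 → 8
  B: 5 − 3 = 2 → 2
  → #050802

#51554b, #050802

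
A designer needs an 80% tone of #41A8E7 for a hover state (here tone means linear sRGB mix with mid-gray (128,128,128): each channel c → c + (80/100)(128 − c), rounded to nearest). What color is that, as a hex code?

#738895

#41A8E7 is rgb(65, 168, 231).
Per channel, c → c + 0.8(128 − c):
  R: 65 + 0.8×(128−65) = 65 + 50.4 = 115.4 → 115
  G: 168 + 0.8×(128−168) = 168 − 32 = 136 → 136
  B: 231 − 82.4 = 148.6 → 149
rgb(115, 136, 149) = #738895.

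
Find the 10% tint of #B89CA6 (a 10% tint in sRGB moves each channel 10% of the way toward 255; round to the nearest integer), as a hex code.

#BFA6AF

#B89CA6 is rgb(184, 156, 166).
Per channel, c → c + 0.1(255 − c):
  R: 184 + 7.1 = 191.1 → 191
  G: 156 + 9.9 = 165.9 → 166
  B: 166 + 0.1×(255−166) = 166 + 8.9 = 174.9 → 175
rgb(191, 166, 175) = #BFA6AF.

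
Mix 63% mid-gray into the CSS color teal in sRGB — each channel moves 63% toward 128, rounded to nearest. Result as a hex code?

CSS teal is rgb(0, 128, 128).
Per channel, c → c + 0.63(128 − c):
  R: 0 + 80.64 = 80.64 → 81
  G: 128 + 0.63×(128−128) = 128 + 0 = 128 → 128
  B: 128 + 0 = 128 → 128
rgb(81, 128, 128) = #518080.

#518080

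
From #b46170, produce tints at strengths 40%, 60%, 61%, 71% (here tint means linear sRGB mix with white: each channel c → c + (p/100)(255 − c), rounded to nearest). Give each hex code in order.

#d2a0a9, #e1c0c6, #e2c1c7, #e9d1d6

#b46170 is rgb(180, 97, 112).
40%: (180 + 30 = 210→210, 97 + 63.2 = 160.2→160, 112 + 57.2 = 169.2→169) → #d2a0a9
60%: (180 + 45 = 225→225, 97 + 94.8 = 191.8→192, 112 + 85.8 = 197.8→198) → #e1c0c6
61%: (180 + 45.75 = 225.75→226, 97 + 96.38 = 193.38→193, 112 + 87.23 = 199.23→199) → #e2c1c7
71%: (180 + 53.25 = 233.25→233, 97 + 112.18 = 209.18→209, 112 + 101.53 = 213.53→214) → #e9d1d6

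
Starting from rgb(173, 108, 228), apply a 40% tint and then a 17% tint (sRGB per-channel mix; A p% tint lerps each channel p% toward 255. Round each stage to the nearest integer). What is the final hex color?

A 40% tint moves each channel 40% toward 255:
  R: 173 + 32.8 = 205.8 → 206
  G: 108 + 0.4×(255−108) = 108 + 58.8 = 166.8 → 167
  B: 228 + 0.4×(255−228) = 228 + 10.8 = 238.8 → 239
After the tint: rgb(206, 167, 239) = #cea7ef.
Lerp each channel 17% toward 255:
  R: 206 + 8.33 = 214.33 → 214
  G: 167 + 0.17×(255−167) = 167 + 14.96 = 181.96 → 182
  B: 239 + 0.17×(255−239) = 239 + 2.72 = 241.72 → 242
rgb(214, 182, 242) = #d6b6f2.

#d6b6f2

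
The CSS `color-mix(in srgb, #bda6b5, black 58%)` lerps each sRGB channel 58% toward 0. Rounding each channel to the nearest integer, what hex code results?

#4f464c

#bda6b5 is rgb(189, 166, 181).
Lerp each channel 58% toward 0:
  R: 189 + 0.58×(0−189) = 189 − 109.62 = 79.38 → 79
  G: 166 + 0.58×(0−166) = 166 − 96.28 = 69.72 → 70
  B: 181 − 104.98 = 76.02 → 76
rgb(79, 70, 76) = #4f464c.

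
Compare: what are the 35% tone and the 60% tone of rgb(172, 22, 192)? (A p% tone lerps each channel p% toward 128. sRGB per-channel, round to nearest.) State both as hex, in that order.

35% tone:
  R: 172 − 15.4 = 156.6 → 157
  G: 22 + 0.35×(128−22) = 22 + 37.1 = 59.1 → 59
  B: 192 − 22.4 = 169.6 → 170
  → #9D3BAA
60% tone:
  R: 172 + 0.6×(128−172) = 172 − 26.4 = 145.6 → 146
  G: 22 + 63.6 = 85.6 → 86
  B: 192 + 0.6×(128−192) = 192 − 38.4 = 153.6 → 154
  → #92569A

#9D3BAA, #92569A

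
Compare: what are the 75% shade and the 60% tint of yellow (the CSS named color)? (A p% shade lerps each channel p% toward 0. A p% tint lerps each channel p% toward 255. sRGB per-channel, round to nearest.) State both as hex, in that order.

#404000, #ffff99

CSS yellow is rgb(255, 255, 0).
75% shade:
  R: 255 + 0.75×(0−255) = 255 − 191.25 = 63.75 → 64
  G: 255 − 191.25 = 63.75 → 64
  B: 0 + 0.75×(0−0) = 0 + 0 = 0 → 0
  → #404000
60% tint:
  R: 255 + 0.6×(255−255) = 255 + 0 = 255 → 255
  G: 255 + 0 = 255 → 255
  B: 0 + 0.6×(255−0) = 0 + 153 = 153 → 153
  → #ffff99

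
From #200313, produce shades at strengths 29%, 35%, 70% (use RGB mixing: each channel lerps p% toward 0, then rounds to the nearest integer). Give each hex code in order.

#200313 is rgb(32, 3, 19).
29%: (32 − 9.28 = 22.72→23, 3 − 0.87 = 2.13→2, 19 − 5.51 = 13.49→13) → #17020D
35%: (32 − 11.2 = 20.8→21, 3 − 1.05 = 1.95→2, 19 − 6.65 = 12.35→12) → #15020C
70%: (32 − 22.4 = 9.6→10, 3 − 2.1 = 0.9→1, 19 − 13.3 = 5.7→6) → #0A0106

#17020D, #15020C, #0A0106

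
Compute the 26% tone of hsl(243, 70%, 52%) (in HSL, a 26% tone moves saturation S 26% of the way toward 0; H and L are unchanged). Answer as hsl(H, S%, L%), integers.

hsl(243, 52%, 52%)

S moves 26% from 70 toward 0: 70 − 18.2 = 51.8 → 52.
H and L are unchanged.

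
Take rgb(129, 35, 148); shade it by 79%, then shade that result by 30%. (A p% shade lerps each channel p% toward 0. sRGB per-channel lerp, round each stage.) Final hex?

#130516

Per channel, c → c + 0.79(0 − c):
  R: 129 − 101.91 = 27.09 → 27
  G: 35 − 27.65 = 7.35 → 7
  B: 148 + 0.79×(0−148) = 148 − 116.92 = 31.08 → 31
After the shade: rgb(27, 7, 31) = #1b071f.
Lerp each channel 30% toward 0:
  R: 27 + 0.3×(0−27) = 27 − 8.1 = 18.9 → 19
  G: 7 − 2.1 = 4.9 → 5
  B: 31 + 0.3×(0−31) = 31 − 9.3 = 21.7 → 22
rgb(19, 5, 22) = #130516.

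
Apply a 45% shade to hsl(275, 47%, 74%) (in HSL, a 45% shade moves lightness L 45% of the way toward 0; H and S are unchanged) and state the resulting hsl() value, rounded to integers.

hsl(275, 47%, 41%)

L moves 45% from 74 toward 0: 74 − 33.3 = 40.7 → 41.
H and S are unchanged.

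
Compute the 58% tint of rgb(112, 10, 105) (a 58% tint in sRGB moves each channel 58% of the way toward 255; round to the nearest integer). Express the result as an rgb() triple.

rgb(195, 152, 192)

Lerp each channel 58% toward 255:
  R: 112 + 82.94 = 194.94 → 195
  G: 10 + 142.1 = 152.1 → 152
  B: 105 + 0.58×(255−105) = 105 + 87 = 192 → 192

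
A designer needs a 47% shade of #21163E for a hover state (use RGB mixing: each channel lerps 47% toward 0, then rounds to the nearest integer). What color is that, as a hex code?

#21163E is rgb(33, 22, 62).
A 47% shade moves each channel 47% toward 0:
  R: 33 + 0.47×(0−33) = 33 − 15.51 = 17.49 → 17
  G: 22 + 0.47×(0−22) = 22 − 10.34 = 11.66 → 12
  B: 62 + 0.47×(0−62) = 62 − 29.14 = 32.86 → 33
rgb(17, 12, 33) = #110C21.

#110C21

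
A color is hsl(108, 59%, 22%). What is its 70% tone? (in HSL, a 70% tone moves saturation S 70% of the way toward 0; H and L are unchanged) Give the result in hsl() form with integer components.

hsl(108, 18%, 22%)

S moves 70% from 59 toward 0: 59 − 41.3 = 17.7 → 18.
H and L are unchanged.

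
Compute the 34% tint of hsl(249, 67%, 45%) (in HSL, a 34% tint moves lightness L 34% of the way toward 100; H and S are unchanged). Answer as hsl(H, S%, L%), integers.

hsl(249, 67%, 64%)

L moves 34% from 45 toward 100: 45 + 18.7 = 63.7 → 64.
H and S are unchanged.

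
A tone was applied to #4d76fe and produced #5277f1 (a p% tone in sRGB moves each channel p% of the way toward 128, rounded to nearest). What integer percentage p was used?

#4d76fe is rgb(77, 118, 254); #5277f1 is rgb(82, 119, 241).
On the B channel (widest range): 241 ≈ 254 + (p/100)(128 − 254), so p ≈ 100×(241 − 254)/(128 − 254) = -1300/-126 = 10.32.
p = 10 reproduces all three channels after rounding.

10%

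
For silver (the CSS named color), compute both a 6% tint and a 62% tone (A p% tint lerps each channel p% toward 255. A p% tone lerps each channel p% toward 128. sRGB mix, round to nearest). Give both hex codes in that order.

CSS silver is rgb(192, 192, 192).
6% tint:
  R: 192 + 0.06×(255−192) = 192 + 3.78 = 195.78 → 196
  G: 192 + 0.06×(255−192) = 192 + 3.78 = 195.78 → 196
  B: 192 + 0.06×(255−192) = 192 + 3.78 = 195.78 → 196
  → #c4c4c4
62% tone:
  R: 192 + 0.62×(128−192) = 192 − 39.68 = 152.32 → 152
  G: 192 − 39.68 = 152.32 → 152
  B: 192 + 0.62×(128−192) = 192 − 39.68 = 152.32 → 152
  → #989898

#c4c4c4, #989898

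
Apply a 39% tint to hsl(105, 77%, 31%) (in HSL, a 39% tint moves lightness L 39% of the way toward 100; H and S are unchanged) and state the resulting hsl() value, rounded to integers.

L moves 39% from 31 toward 100: 31 + 26.91 = 57.91 → 58.
H and S are unchanged.

hsl(105, 77%, 58%)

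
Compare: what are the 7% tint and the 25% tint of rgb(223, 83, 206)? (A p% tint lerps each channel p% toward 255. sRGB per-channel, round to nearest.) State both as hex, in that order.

7% tint:
  R: 223 + 0.07×(255−223) = 223 + 2.24 = 225.24 → 225
  G: 83 + 12.04 = 95.04 → 95
  B: 206 + 0.07×(255−206) = 206 + 3.43 = 209.43 → 209
  → #E15FD1
25% tint:
  R: 223 + 0.25×(255−223) = 223 + 8 = 231 → 231
  G: 83 + 0.25×(255−83) = 83 + 43 = 126 → 126
  B: 206 + 0.25×(255−206) = 206 + 12.25 = 218.25 → 218
  → #E77EDA

#E15FD1, #E77EDA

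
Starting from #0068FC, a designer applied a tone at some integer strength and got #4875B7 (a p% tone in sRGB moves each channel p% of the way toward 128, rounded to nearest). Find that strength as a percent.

#0068FC is rgb(0, 104, 252); #4875B7 is rgb(72, 117, 183).
On the R channel (widest range): 72 ≈ 0 + (p/100)(128 − 0), so p ≈ 100×(72 − 0)/(128 − 0) = 7200/128 = 56.25.
p = 56 reproduces all three channels after rounding.

56%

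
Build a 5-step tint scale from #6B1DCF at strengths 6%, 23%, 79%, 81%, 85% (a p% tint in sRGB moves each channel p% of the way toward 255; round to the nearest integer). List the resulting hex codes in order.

#6B1DCF is rgb(107, 29, 207).
6%: (107 + 8.88 = 115.88→116, 29 + 13.56 = 42.56→43, 207 + 2.88 = 209.88→210) → #742BD2
23%: (107 + 34.04 = 141.04→141, 29 + 51.98 = 80.98→81, 207 + 11.04 = 218.04→218) → #8D51DA
79%: (107 + 116.92 = 223.92→224, 29 + 178.54 = 207.54→208, 207 + 37.92 = 244.92→245) → #E0D0F5
81%: (107 + 119.88 = 226.88→227, 29 + 183.06 = 212.06→212, 207 + 38.88 = 245.88→246) → #E3D4F6
85%: (107 + 125.8 = 232.8→233, 29 + 192.1 = 221.1→221, 207 + 40.8 = 247.8→248) → #E9DDF8

#742BD2, #8D51DA, #E0D0F5, #E3D4F6, #E9DDF8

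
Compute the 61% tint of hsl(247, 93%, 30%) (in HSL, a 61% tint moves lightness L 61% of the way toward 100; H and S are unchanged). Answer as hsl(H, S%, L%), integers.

L moves 61% from 30 toward 100: 30 + 42.7 = 72.7 → 73.
H and S are unchanged.

hsl(247, 93%, 73%)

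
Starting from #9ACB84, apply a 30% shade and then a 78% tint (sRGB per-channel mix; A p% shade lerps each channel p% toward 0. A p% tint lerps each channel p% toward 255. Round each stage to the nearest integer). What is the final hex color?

#DFE6DB

#9ACB84 is rgb(154, 203, 132).
Per channel, c → c + 0.3(0 − c):
  R: 154 + 0.3×(0−154) = 154 − 46.2 = 107.8 → 108
  G: 203 + 0.3×(0−203) = 203 − 60.9 = 142.1 → 142
  B: 132 + 0.3×(0−132) = 132 − 39.6 = 92.4 → 92
After the shade: rgb(108, 142, 92) = #6C8E5C.
A 78% tint moves each channel 78% toward 255:
  R: 108 + 114.66 = 222.66 → 223
  G: 142 + 0.78×(255−142) = 142 + 88.14 = 230.14 → 230
  B: 92 + 127.14 = 219.14 → 219
rgb(223, 230, 219) = #DFE6DB.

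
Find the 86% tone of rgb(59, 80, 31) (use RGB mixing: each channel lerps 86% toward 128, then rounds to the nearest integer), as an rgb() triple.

An 86% tone moves each channel 86% toward 128:
  R: 59 + 0.86×(128−59) = 59 + 59.34 = 118.34 → 118
  G: 80 + 41.28 = 121.28 → 121
  B: 31 + 0.86×(128−31) = 31 + 83.42 = 114.42 → 114

rgb(118, 121, 114)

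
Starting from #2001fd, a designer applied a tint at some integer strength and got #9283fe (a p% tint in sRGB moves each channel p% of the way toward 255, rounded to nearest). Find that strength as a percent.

51%

#2001fd is rgb(32, 1, 253); #9283fe is rgb(146, 131, 254).
On the G channel (widest range): 131 ≈ 1 + (p/100)(255 − 1), so p ≈ 100×(131 − 1)/(255 − 1) = 13000/254 = 51.18.
p = 51 reproduces all three channels after rounding.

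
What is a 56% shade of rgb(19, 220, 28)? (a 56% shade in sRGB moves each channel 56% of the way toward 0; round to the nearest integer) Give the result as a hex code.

#08610C

Per channel, c → c + 0.56(0 − c):
  R: 19 + 0.56×(0−19) = 19 − 10.64 = 8.36 → 8
  G: 220 + 0.56×(0−220) = 220 − 123.2 = 96.8 → 97
  B: 28 − 15.68 = 12.32 → 12
rgb(8, 97, 12) = #08610C.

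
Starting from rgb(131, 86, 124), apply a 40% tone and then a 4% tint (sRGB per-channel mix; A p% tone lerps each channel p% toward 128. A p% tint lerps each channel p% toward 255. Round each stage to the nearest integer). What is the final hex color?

#876d83

A 40% tone moves each channel 40% toward 128:
  R: 131 + 0.4×(128−131) = 131 − 1.2 = 129.8 → 130
  G: 86 + 16.8 = 102.8 → 103
  B: 124 + 0.4×(128−124) = 124 + 1.6 = 125.6 → 126
After the tone: rgb(130, 103, 126) = #82677e.
A 4% tint moves each channel 4% toward 255:
  R: 130 + 0.04×(255−130) = 130 + 5 = 135 → 135
  G: 103 + 0.04×(255−103) = 103 + 6.08 = 109.08 → 109
  B: 126 + 0.04×(255−126) = 126 + 5.16 = 131.16 → 131
rgb(135, 109, 131) = #876d83.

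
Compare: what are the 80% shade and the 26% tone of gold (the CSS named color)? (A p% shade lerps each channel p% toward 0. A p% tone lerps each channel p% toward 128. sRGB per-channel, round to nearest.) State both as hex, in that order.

CSS gold is rgb(255, 215, 0).
80% shade:
  R: 255 + 0.8×(0−255) = 255 − 204 = 51 → 51
  G: 215 + 0.8×(0−215) = 215 − 172 = 43 → 43
  B: 0 + 0 = 0 → 0
  → #332B00
26% tone:
  R: 255 − 33.02 = 221.98 → 222
  G: 215 + 0.26×(128−215) = 215 − 22.62 = 192.38 → 192
  B: 0 + 0.26×(128−0) = 0 + 33.28 = 33.28 → 33
  → #DEC021

#332B00, #DEC021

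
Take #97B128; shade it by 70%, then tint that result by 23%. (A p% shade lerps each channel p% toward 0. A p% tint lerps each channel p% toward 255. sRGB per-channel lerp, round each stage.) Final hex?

#5D6344

#97B128 is rgb(151, 177, 40).
Lerp each channel 70% toward 0:
  R: 151 − 105.7 = 45.3 → 45
  G: 177 + 0.7×(0−177) = 177 − 123.9 = 53.1 → 53
  B: 40 − 28 = 12 → 12
After the shade: rgb(45, 53, 12) = #2D350C.
Lerp each channel 23% toward 255:
  R: 45 + 0.23×(255−45) = 45 + 48.3 = 93.3 → 93
  G: 53 + 0.23×(255−53) = 53 + 46.46 = 99.46 → 99
  B: 12 + 55.89 = 67.89 → 68
rgb(93, 99, 68) = #5D6344.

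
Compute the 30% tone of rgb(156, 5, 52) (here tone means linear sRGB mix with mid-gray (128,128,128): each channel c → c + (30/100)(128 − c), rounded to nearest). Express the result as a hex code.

#942A4B

A 30% tone moves each channel 30% toward 128:
  R: 156 + 0.3×(128−156) = 156 − 8.4 = 147.6 → 148
  G: 5 + 0.3×(128−5) = 5 + 36.9 = 41.9 → 42
  B: 52 + 0.3×(128−52) = 52 + 22.8 = 74.8 → 75
rgb(148, 42, 75) = #942A4B.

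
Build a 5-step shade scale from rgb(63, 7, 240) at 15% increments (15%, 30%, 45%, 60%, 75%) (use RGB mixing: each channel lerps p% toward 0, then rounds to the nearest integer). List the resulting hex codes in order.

15%: (63 − 9.45 = 53.55→54, 7 − 1.05 = 5.95→6, 240 − 36 = 204→204) → #3606cc
30%: (63 − 18.9 = 44.1→44, 7 − 2.1 = 4.9→5, 240 − 72 = 168→168) → #2c05a8
45%: (63 − 28.35 = 34.65→35, 7 − 3.15 = 3.85→4, 240 − 108 = 132→132) → #230484
60%: (63 − 37.8 = 25.2→25, 7 − 4.2 = 2.8→3, 240 − 144 = 96→96) → #190360
75%: (63 − 47.25 = 15.75→16, 7 − 5.25 = 1.75→2, 240 − 180 = 60→60) → #10023c

#3606cc, #2c05a8, #230484, #190360, #10023c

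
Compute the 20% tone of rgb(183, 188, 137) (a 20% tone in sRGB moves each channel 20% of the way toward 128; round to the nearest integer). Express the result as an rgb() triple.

Lerp each channel 20% toward 128:
  R: 183 − 11 = 172 → 172
  G: 188 + 0.2×(128−188) = 188 − 12 = 176 → 176
  B: 137 − 1.8 = 135.2 → 135

rgb(172, 176, 135)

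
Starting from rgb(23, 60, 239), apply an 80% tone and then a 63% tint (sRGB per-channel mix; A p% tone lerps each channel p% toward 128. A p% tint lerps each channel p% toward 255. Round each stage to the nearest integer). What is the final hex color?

Per channel, c → c + 0.8(128 − c):
  R: 23 + 0.8×(128−23) = 23 + 84 = 107 → 107
  G: 60 + 54.4 = 114.4 → 114
  B: 239 − 88.8 = 150.2 → 150
After the tone: rgb(107, 114, 150) = #6b7296.
Lerp each channel 63% toward 255:
  R: 107 + 93.24 = 200.24 → 200
  G: 114 + 0.63×(255−114) = 114 + 88.83 = 202.83 → 203
  B: 150 + 66.15 = 216.15 → 216
rgb(200, 203, 216) = #c8cbd8.

#c8cbd8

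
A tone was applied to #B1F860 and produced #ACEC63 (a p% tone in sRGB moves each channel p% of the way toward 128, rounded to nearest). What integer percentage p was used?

#B1F860 is rgb(177, 248, 96); #ACEC63 is rgb(172, 236, 99).
On the G channel (widest range): 236 ≈ 248 + (p/100)(128 − 248), so p ≈ 100×(236 − 248)/(128 − 248) = -1200/-120 = 10.00.
p = 10 reproduces all three channels after rounding.

10%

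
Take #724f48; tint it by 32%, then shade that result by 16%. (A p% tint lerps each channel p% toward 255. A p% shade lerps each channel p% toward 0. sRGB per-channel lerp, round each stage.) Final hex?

#86716e

#724f48 is rgb(114, 79, 72).
A 32% tint moves each channel 32% toward 255:
  R: 114 + 0.32×(255−114) = 114 + 45.12 = 159.12 → 159
  G: 79 + 0.32×(255−79) = 79 + 56.32 = 135.32 → 135
  B: 72 + 0.32×(255−72) = 72 + 58.56 = 130.56 → 131
After the tint: rgb(159, 135, 131) = #9f8783.
Per channel, c → c + 0.16(0 − c):
  R: 159 − 25.44 = 133.56 → 134
  G: 135 − 21.6 = 113.4 → 113
  B: 131 + 0.16×(0−131) = 131 − 20.96 = 110.04 → 110
rgb(134, 113, 110) = #86716e.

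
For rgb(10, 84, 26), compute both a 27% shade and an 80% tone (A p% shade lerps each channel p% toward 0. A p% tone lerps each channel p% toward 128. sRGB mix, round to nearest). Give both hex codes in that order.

27% shade:
  R: 10 + 0.27×(0−10) = 10 − 2.7 = 7.3 → 7
  G: 84 + 0.27×(0−84) = 84 − 22.68 = 61.32 → 61
  B: 26 − 7.02 = 18.98 → 19
  → #073D13
80% tone:
  R: 10 + 0.8×(128−10) = 10 + 94.4 = 104.4 → 104
  G: 84 + 0.8×(128−84) = 84 + 35.2 = 119.2 → 119
  B: 26 + 0.8×(128−26) = 26 + 81.6 = 107.6 → 108
  → #68776C

#073D13, #68776C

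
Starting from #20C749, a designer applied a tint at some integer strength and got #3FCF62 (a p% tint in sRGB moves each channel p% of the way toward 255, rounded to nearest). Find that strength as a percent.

14%

#20C749 is rgb(32, 199, 73); #3FCF62 is rgb(63, 207, 98).
On the R channel (widest range): 63 ≈ 32 + (p/100)(255 − 32), so p ≈ 100×(63 − 32)/(255 − 32) = 3100/223 = 13.90.
p = 14 reproduces all three channels after rounding.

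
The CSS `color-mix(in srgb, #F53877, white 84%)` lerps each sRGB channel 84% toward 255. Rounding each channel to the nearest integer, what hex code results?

#F53877 is rgb(245, 56, 119).
Per channel, c → c + 0.84(255 − c):
  R: 245 + 0.84×(255−245) = 245 + 8.4 = 253.4 → 253
  G: 56 + 0.84×(255−56) = 56 + 167.16 = 223.16 → 223
  B: 119 + 0.84×(255−119) = 119 + 114.24 = 233.24 → 233
rgb(253, 223, 233) = #FDDFE9.

#FDDFE9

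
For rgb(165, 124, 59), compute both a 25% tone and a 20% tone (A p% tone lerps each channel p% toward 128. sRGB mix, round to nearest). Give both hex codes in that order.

#9c7d4c, #9e7d49

25% tone:
  R: 165 + 0.25×(128−165) = 165 − 9.25 = 155.75 → 156
  G: 124 + 0.25×(128−124) = 124 + 1 = 125 → 125
  B: 59 + 0.25×(128−59) = 59 + 17.25 = 76.25 → 76
  → #9c7d4c
20% tone:
  R: 165 − 7.4 = 157.6 → 158
  G: 124 + 0.2×(128−124) = 124 + 0.8 = 124.8 → 125
  B: 59 + 0.2×(128−59) = 59 + 13.8 = 72.8 → 73
  → #9e7d49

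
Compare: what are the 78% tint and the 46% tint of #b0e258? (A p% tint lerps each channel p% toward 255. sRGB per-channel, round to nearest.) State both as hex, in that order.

#eef9da, #d4efa5

#b0e258 is rgb(176, 226, 88).
78% tint:
  R: 176 + 0.78×(255−176) = 176 + 61.62 = 237.62 → 238
  G: 226 + 22.62 = 248.62 → 249
  B: 88 + 0.78×(255−88) = 88 + 130.26 = 218.26 → 218
  → #eef9da
46% tint:
  R: 176 + 0.46×(255−176) = 176 + 36.34 = 212.34 → 212
  G: 226 + 0.46×(255−226) = 226 + 13.34 = 239.34 → 239
  B: 88 + 0.46×(255−88) = 88 + 76.82 = 164.82 → 165
  → #d4efa5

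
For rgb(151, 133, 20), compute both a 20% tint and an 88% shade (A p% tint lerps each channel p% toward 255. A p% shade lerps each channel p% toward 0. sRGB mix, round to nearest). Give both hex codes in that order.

#ac9d43, #121002

20% tint:
  R: 151 + 0.2×(255−151) = 151 + 20.8 = 171.8 → 172
  G: 133 + 0.2×(255−133) = 133 + 24.4 = 157.4 → 157
  B: 20 + 47 = 67 → 67
  → #ac9d43
88% shade:
  R: 151 + 0.88×(0−151) = 151 − 132.88 = 18.12 → 18
  G: 133 + 0.88×(0−133) = 133 − 117.04 = 15.96 → 16
  B: 20 − 17.6 = 2.4 → 2
  → #121002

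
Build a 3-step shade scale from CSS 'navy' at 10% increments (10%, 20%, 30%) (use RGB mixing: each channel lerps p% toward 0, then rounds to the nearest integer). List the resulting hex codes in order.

#000073, #000066, #00005A

CSS navy is rgb(0, 0, 128).
10%: (0→0, 0→0, 128 − 12.8 = 115.2→115) → #000073
20%: (0→0, 0→0, 128 − 25.6 = 102.4→102) → #000066
30%: (0→0, 0→0, 128 − 38.4 = 89.6→90) → #00005A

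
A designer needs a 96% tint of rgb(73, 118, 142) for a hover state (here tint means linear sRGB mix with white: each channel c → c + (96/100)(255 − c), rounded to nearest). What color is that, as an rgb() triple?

Lerp each channel 96% toward 255:
  R: 73 + 174.72 = 247.72 → 248
  G: 118 + 131.52 = 249.52 → 250
  B: 142 + 0.96×(255−142) = 142 + 108.48 = 250.48 → 250

rgb(248, 250, 250)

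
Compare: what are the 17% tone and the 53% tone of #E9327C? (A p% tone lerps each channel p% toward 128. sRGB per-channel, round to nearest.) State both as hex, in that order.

#E9327C is rgb(233, 50, 124).
17% tone:
  R: 233 + 0.17×(128−233) = 233 − 17.85 = 215.15 → 215
  G: 50 + 13.26 = 63.26 → 63
  B: 124 + 0.17×(128−124) = 124 + 0.68 = 124.68 → 125
  → #D73F7D
53% tone:
  R: 233 − 55.65 = 177.35 → 177
  G: 50 + 41.34 = 91.34 → 91
  B: 124 + 2.12 = 126.12 → 126
  → #B15B7E

#D73F7D, #B15B7E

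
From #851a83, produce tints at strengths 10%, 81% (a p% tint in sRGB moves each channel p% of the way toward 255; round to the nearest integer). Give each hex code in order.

#851a83 is rgb(133, 26, 131).
10%: (133 + 12.2 = 145.2→145, 26 + 22.9 = 48.9→49, 131 + 12.4 = 143.4→143) → #91318f
81%: (133 + 98.82 = 231.82→232, 26 + 185.49 = 211.49→211, 131 + 100.44 = 231.44→231) → #e8d3e7

#91318f, #e8d3e7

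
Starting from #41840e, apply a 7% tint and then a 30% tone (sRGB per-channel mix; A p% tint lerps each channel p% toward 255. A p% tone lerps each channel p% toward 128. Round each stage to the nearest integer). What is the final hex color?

#5d893c

#41840e is rgb(65, 132, 14).
Lerp each channel 7% toward 255:
  R: 65 + 13.3 = 78.3 → 78
  G: 132 + 8.61 = 140.61 → 141
  B: 14 + 0.07×(255−14) = 14 + 16.87 = 30.87 → 31
After the tint: rgb(78, 141, 31) = #4e8d1f.
Lerp each channel 30% toward 128:
  R: 78 + 0.3×(128−78) = 78 + 15 = 93 → 93
  G: 141 + 0.3×(128−141) = 141 − 3.9 = 137.1 → 137
  B: 31 + 29.1 = 60.1 → 60
rgb(93, 137, 60) = #5d893c.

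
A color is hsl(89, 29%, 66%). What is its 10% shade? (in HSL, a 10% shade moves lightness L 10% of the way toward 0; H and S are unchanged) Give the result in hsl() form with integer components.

L moves 10% from 66 toward 0: 66 − 6.6 = 59.4 → 59.
H and S are unchanged.

hsl(89, 29%, 59%)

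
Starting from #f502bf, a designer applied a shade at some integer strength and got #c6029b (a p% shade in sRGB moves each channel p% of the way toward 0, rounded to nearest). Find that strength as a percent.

19%

#f502bf is rgb(245, 2, 191); #c6029b is rgb(198, 2, 155).
On the R channel (widest range): 198 ≈ 245 + (p/100)(0 − 245), so p ≈ 100×(198 − 245)/(0 − 245) = -4700/-245 = 19.18.
p = 19 reproduces all three channels after rounding.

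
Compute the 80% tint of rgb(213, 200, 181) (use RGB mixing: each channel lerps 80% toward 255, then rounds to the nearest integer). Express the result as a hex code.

#f7f4f0

Lerp each channel 80% toward 255:
  R: 213 + 33.6 = 246.6 → 247
  G: 200 + 0.8×(255−200) = 200 + 44 = 244 → 244
  B: 181 + 0.8×(255−181) = 181 + 59.2 = 240.2 → 240
rgb(247, 244, 240) = #f7f4f0.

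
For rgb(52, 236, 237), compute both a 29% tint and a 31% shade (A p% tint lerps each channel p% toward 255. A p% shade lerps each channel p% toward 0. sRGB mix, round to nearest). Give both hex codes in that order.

#6ff2f2, #24a3a4

29% tint:
  R: 52 + 58.87 = 110.87 → 111
  G: 236 + 0.29×(255−236) = 236 + 5.51 = 241.51 → 242
  B: 237 + 0.29×(255−237) = 237 + 5.22 = 242.22 → 242
  → #6ff2f2
31% shade:
  R: 52 − 16.12 = 35.88 → 36
  G: 236 − 73.16 = 162.84 → 163
  B: 237 − 73.47 = 163.53 → 164
  → #24a3a4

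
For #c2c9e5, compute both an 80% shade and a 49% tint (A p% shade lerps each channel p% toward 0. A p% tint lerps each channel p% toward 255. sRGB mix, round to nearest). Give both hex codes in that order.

#c2c9e5 is rgb(194, 201, 229).
80% shade:
  R: 194 − 155.2 = 38.8 → 39
  G: 201 + 0.8×(0−201) = 201 − 160.8 = 40.2 → 40
  B: 229 + 0.8×(0−229) = 229 − 183.2 = 45.8 → 46
  → #27282e
49% tint:
  R: 194 + 29.89 = 223.89 → 224
  G: 201 + 26.46 = 227.46 → 227
  B: 229 + 0.49×(255−229) = 229 + 12.74 = 241.74 → 242
  → #e0e3f2

#27282e, #e0e3f2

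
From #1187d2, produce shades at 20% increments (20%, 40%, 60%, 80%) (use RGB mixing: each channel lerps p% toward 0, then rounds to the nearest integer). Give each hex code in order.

#0e6ca8, #0a517e, #073654, #031b2a

#1187d2 is rgb(17, 135, 210).
20%: (17 − 3.4 = 13.6→14, 135 − 27 = 108→108, 210 − 42 = 168→168) → #0e6ca8
40%: (17 − 6.8 = 10.2→10, 135 − 54 = 81→81, 210 − 84 = 126→126) → #0a517e
60%: (17 − 10.2 = 6.8→7, 135 − 81 = 54→54, 210 − 126 = 84→84) → #073654
80%: (17 − 13.6 = 3.4→3, 135 − 108 = 27→27, 210 − 168 = 42→42) → #031b2a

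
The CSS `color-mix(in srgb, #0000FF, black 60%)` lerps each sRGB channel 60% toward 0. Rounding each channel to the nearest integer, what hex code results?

#0000FF is rgb(0, 0, 255).
Lerp each channel 60% toward 0:
  R: 0 + 0.6×(0−0) = 0 + 0 = 0 → 0
  G: 0 + 0.6×(0−0) = 0 + 0 = 0 → 0
  B: 255 + 0.6×(0−255) = 255 − 153 = 102 → 102
rgb(0, 0, 102) = #000066.

#000066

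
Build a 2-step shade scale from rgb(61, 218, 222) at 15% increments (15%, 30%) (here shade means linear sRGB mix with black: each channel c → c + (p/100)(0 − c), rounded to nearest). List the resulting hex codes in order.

#34B9BD, #2B999B

15%: (61 − 9.15 = 51.85→52, 218 − 32.7 = 185.3→185, 222 − 33.3 = 188.7→189) → #34B9BD
30%: (61 − 18.3 = 42.7→43, 218 − 65.4 = 152.6→153, 222 − 66.6 = 155.4→155) → #2B999B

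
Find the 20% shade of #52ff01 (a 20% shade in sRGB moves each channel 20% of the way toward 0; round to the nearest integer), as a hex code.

#42cc01

#52ff01 is rgb(82, 255, 1).
Lerp each channel 20% toward 0:
  R: 82 + 0.2×(0−82) = 82 − 16.4 = 65.6 → 66
  G: 255 + 0.2×(0−255) = 255 − 51 = 204 → 204
  B: 1 + 0.2×(0−1) = 1 − 0.2 = 0.8 → 1
rgb(66, 204, 1) = #42cc01.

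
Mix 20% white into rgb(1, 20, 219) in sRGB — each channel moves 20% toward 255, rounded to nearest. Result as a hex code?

#3443e2

Per channel, c → c + 0.2(255 − c):
  R: 1 + 50.8 = 51.8 → 52
  G: 20 + 47 = 67 → 67
  B: 219 + 0.2×(255−219) = 219 + 7.2 = 226.2 → 226
rgb(52, 67, 226) = #3443e2.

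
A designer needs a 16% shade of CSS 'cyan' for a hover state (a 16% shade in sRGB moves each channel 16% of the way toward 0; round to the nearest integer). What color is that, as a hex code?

CSS cyan is rgb(0, 255, 255).
Lerp each channel 16% toward 0:
  R: 0 + 0.16×(0−0) = 0 + 0 = 0 → 0
  G: 255 + 0.16×(0−255) = 255 − 40.8 = 214.2 → 214
  B: 255 − 40.8 = 214.2 → 214
rgb(0, 214, 214) = #00d6d6.

#00d6d6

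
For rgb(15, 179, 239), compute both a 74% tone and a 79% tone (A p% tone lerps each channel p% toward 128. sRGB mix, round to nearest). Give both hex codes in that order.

74% tone:
  R: 15 + 83.62 = 98.62 → 99
  G: 179 + 0.74×(128−179) = 179 − 37.74 = 141.26 → 141
  B: 239 − 82.14 = 156.86 → 157
  → #638D9D
79% tone:
  R: 15 + 0.79×(128−15) = 15 + 89.27 = 104.27 → 104
  G: 179 + 0.79×(128−179) = 179 − 40.29 = 138.71 → 139
  B: 239 + 0.79×(128−239) = 239 − 87.69 = 151.31 → 151
  → #688B97

#638D9D, #688B97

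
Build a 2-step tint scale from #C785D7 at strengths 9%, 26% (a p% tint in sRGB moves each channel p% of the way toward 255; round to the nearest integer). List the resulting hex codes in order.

#CC90DB, #D6A5E1

#C785D7 is rgb(199, 133, 215).
9%: (199 + 5.04 = 204.04→204, 133 + 10.98 = 143.98→144, 215 + 3.6 = 218.6→219) → #CC90DB
26%: (199 + 14.56 = 213.56→214, 133 + 31.72 = 164.72→165, 215 + 10.4 = 225.4→225) → #D6A5E1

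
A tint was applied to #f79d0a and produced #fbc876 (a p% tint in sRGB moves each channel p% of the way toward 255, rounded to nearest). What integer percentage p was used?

#f79d0a is rgb(247, 157, 10); #fbc876 is rgb(251, 200, 118).
On the B channel (widest range): 118 ≈ 10 + (p/100)(255 − 10), so p ≈ 100×(118 − 10)/(255 − 10) = 10800/245 = 44.08.
p = 44 reproduces all three channels after rounding.

44%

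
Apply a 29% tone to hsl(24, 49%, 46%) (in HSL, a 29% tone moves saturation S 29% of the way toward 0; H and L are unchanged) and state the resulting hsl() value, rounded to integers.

hsl(24, 35%, 46%)

S moves 29% from 49 toward 0: 49 − 14.21 = 34.79 → 35.
H and L are unchanged.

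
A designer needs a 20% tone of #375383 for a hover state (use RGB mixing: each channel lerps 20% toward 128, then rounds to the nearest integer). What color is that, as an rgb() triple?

rgb(70, 92, 130)

#375383 is rgb(55, 83, 131).
A 20% tone moves each channel 20% toward 128:
  R: 55 + 14.6 = 69.6 → 70
  G: 83 + 9 = 92 → 92
  B: 131 + 0.2×(128−131) = 131 − 0.6 = 130.4 → 130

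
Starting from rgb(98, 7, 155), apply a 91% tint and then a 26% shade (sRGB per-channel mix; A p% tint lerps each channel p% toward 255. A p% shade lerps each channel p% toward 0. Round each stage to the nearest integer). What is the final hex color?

#B2ACB6

Lerp each channel 91% toward 255:
  R: 98 + 142.87 = 240.87 → 241
  G: 7 + 225.68 = 232.68 → 233
  B: 155 + 0.91×(255−155) = 155 + 91 = 246 → 246
After the tint: rgb(241, 233, 246) = #F1E9F6.
Lerp each channel 26% toward 0:
  R: 241 − 62.66 = 178.34 → 178
  G: 233 − 60.58 = 172.42 → 172
  B: 246 + 0.26×(0−246) = 246 − 63.96 = 182.04 → 182
rgb(178, 172, 182) = #B2ACB6.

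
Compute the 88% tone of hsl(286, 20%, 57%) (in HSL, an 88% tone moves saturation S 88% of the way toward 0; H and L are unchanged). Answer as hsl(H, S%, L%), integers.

S moves 88% from 20 toward 0: 20 − 17.6 = 2.4 → 2.
H and L are unchanged.

hsl(286, 2%, 57%)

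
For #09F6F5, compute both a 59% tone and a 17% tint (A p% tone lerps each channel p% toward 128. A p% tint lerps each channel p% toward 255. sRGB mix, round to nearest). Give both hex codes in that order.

#09F6F5 is rgb(9, 246, 245).
59% tone:
  R: 9 + 0.59×(128−9) = 9 + 70.21 = 79.21 → 79
  G: 246 + 0.59×(128−246) = 246 − 69.62 = 176.38 → 176
  B: 245 − 69.03 = 175.97 → 176
  → #4FB0B0
17% tint:
  R: 9 + 41.82 = 50.82 → 51
  G: 246 + 0.17×(255−246) = 246 + 1.53 = 247.53 → 248
  B: 245 + 1.7 = 246.7 → 247
  → #33F8F7

#4FB0B0, #33F8F7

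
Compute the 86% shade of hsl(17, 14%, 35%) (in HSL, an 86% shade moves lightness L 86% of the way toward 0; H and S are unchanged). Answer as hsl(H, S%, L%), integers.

L moves 86% from 35 toward 0: 35 − 30.1 = 4.9 → 5.
H and S are unchanged.

hsl(17, 14%, 5%)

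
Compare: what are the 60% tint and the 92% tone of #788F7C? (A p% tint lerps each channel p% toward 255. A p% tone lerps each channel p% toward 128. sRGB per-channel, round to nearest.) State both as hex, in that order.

#788F7C is rgb(120, 143, 124).
60% tint:
  R: 120 + 0.6×(255−120) = 120 + 81 = 201 → 201
  G: 143 + 0.6×(255−143) = 143 + 67.2 = 210.2 → 210
  B: 124 + 0.6×(255−124) = 124 + 78.6 = 202.6 → 203
  → #C9D2CB
92% tone:
  R: 120 + 7.36 = 127.36 → 127
  G: 143 − 13.8 = 129.2 → 129
  B: 124 + 0.92×(128−124) = 124 + 3.68 = 127.68 → 128
  → #7F8180

#C9D2CB, #7F8180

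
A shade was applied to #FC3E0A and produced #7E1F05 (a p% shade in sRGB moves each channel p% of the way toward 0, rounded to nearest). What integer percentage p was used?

50%

#FC3E0A is rgb(252, 62, 10); #7E1F05 is rgb(126, 31, 5).
On the R channel (widest range): 126 ≈ 252 + (p/100)(0 − 252), so p ≈ 100×(126 − 252)/(0 − 252) = -12600/-252 = 50.00.
p = 50 reproduces all three channels after rounding.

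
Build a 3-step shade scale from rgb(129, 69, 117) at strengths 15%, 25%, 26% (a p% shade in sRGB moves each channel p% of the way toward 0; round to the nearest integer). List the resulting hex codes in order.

15%: (129 − 19.35 = 109.65→110, 69 − 10.35 = 58.65→59, 117 − 17.55 = 99.45→99) → #6e3b63
25%: (129 − 32.25 = 96.75→97, 69 − 17.25 = 51.75→52, 117 − 29.25 = 87.75→88) → #613458
26%: (129 − 33.54 = 95.46→95, 69 − 17.94 = 51.06→51, 117 − 30.42 = 86.58→87) → #5f3357

#6e3b63, #613458, #5f3357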